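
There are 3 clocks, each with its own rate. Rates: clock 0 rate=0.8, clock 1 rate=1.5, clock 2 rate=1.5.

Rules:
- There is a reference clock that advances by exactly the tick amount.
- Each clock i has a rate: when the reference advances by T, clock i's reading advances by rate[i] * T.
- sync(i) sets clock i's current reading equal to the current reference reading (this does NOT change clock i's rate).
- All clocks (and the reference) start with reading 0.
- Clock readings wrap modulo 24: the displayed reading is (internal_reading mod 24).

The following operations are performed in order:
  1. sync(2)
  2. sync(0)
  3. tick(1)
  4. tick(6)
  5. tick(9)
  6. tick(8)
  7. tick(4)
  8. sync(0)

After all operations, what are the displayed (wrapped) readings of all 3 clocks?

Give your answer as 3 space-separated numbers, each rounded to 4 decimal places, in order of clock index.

After op 1 sync(2): ref=0.0000 raw=[0.0000 0.0000 0.0000]
After op 2 sync(0): ref=0.0000 raw=[0.0000 0.0000 0.0000]
After op 3 tick(1): ref=1.0000 raw=[0.8000 1.5000 1.5000]
After op 4 tick(6): ref=7.0000 raw=[5.6000 10.5000 10.5000]
After op 5 tick(9): ref=16.0000 raw=[12.8000 24.0000 24.0000]
After op 6 tick(8): ref=24.0000 raw=[19.2000 36.0000 36.0000]
After op 7 tick(4): ref=28.0000 raw=[22.4000 42.0000 42.0000]
After op 8 sync(0): ref=28.0000 raw=[28.0000 42.0000 42.0000]
Wrap final raw readings (mod 24): 28.0000 mod 24 = 4.0000; 42.0000 mod 24 = 18.0000; 42.0000 mod 24 = 18.0000

Answer: 4.0000 18.0000 18.0000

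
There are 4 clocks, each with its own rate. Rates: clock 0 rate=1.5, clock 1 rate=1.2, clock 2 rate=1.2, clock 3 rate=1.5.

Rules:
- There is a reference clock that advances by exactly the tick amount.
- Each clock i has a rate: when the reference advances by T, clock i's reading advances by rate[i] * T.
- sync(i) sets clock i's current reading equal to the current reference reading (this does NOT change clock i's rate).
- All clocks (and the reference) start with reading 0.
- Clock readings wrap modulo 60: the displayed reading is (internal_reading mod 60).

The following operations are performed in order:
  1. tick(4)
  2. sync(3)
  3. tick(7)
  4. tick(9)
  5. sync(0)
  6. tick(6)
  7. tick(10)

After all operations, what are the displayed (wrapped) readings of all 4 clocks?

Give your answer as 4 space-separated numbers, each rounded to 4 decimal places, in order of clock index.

Answer: 44.0000 43.2000 43.2000 52.0000

Derivation:
After op 1 tick(4): ref=4.0000 raw=[6.0000 4.8000 4.8000 6.0000]
After op 2 sync(3): ref=4.0000 raw=[6.0000 4.8000 4.8000 4.0000]
After op 3 tick(7): ref=11.0000 raw=[16.5000 13.2000 13.2000 14.5000]
After op 4 tick(9): ref=20.0000 raw=[30.0000 24.0000 24.0000 28.0000]
After op 5 sync(0): ref=20.0000 raw=[20.0000 24.0000 24.0000 28.0000]
After op 6 tick(6): ref=26.0000 raw=[29.0000 31.2000 31.2000 37.0000]
After op 7 tick(10): ref=36.0000 raw=[44.0000 43.2000 43.2000 52.0000]
Wrap final raw readings (mod 60): 44.0000 mod 60 = 44.0000; 43.2000 mod 60 = 43.2000; 43.2000 mod 60 = 43.2000; 52.0000 mod 60 = 52.0000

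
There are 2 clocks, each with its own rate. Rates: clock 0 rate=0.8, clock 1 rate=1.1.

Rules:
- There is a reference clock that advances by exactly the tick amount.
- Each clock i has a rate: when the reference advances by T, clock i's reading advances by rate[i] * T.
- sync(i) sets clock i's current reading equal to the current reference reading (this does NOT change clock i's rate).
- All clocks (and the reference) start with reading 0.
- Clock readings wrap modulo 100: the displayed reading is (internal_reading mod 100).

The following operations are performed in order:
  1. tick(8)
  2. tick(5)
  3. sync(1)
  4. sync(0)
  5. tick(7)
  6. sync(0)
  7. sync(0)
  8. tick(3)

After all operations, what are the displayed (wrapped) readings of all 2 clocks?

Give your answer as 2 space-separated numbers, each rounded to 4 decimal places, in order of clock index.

Answer: 22.4000 24.0000

Derivation:
After op 1 tick(8): ref=8.0000 raw=[6.4000 8.8000]
After op 2 tick(5): ref=13.0000 raw=[10.4000 14.3000]
After op 3 sync(1): ref=13.0000 raw=[10.4000 13.0000]
After op 4 sync(0): ref=13.0000 raw=[13.0000 13.0000]
After op 5 tick(7): ref=20.0000 raw=[18.6000 20.7000]
After op 6 sync(0): ref=20.0000 raw=[20.0000 20.7000]
After op 7 sync(0): ref=20.0000 raw=[20.0000 20.7000]
After op 8 tick(3): ref=23.0000 raw=[22.4000 24.0000]
Wrap final raw readings (mod 100): 22.4000 mod 100 = 22.4000; 24.0000 mod 100 = 24.0000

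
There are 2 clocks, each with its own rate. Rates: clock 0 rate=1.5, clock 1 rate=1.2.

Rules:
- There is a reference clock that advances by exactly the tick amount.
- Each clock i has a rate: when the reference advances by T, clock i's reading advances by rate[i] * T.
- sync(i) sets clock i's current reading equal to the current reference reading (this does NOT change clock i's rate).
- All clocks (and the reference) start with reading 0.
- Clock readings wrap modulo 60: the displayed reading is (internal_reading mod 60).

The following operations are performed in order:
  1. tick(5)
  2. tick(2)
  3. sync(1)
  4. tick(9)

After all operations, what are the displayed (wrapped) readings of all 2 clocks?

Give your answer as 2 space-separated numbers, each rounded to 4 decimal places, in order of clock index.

Answer: 24.0000 17.8000

Derivation:
After op 1 tick(5): ref=5.0000 raw=[7.5000 6.0000]
After op 2 tick(2): ref=7.0000 raw=[10.5000 8.4000]
After op 3 sync(1): ref=7.0000 raw=[10.5000 7.0000]
After op 4 tick(9): ref=16.0000 raw=[24.0000 17.8000]
Wrap final raw readings (mod 60): 24.0000 mod 60 = 24.0000; 17.8000 mod 60 = 17.8000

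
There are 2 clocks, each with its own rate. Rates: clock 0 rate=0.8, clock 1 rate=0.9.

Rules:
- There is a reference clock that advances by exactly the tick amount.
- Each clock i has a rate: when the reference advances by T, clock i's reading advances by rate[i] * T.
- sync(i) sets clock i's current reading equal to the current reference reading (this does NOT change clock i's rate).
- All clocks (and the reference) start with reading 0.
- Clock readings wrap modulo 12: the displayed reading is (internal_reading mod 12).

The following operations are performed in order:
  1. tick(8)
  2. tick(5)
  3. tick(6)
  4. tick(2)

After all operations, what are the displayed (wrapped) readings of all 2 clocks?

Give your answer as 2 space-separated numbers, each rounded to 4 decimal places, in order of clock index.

After op 1 tick(8): ref=8.0000 raw=[6.4000 7.2000]
After op 2 tick(5): ref=13.0000 raw=[10.4000 11.7000]
After op 3 tick(6): ref=19.0000 raw=[15.2000 17.1000]
After op 4 tick(2): ref=21.0000 raw=[16.8000 18.9000]
Wrap final raw readings (mod 12): 16.8000 mod 12 = 4.8000; 18.9000 mod 12 = 6.9000

Answer: 4.8000 6.9000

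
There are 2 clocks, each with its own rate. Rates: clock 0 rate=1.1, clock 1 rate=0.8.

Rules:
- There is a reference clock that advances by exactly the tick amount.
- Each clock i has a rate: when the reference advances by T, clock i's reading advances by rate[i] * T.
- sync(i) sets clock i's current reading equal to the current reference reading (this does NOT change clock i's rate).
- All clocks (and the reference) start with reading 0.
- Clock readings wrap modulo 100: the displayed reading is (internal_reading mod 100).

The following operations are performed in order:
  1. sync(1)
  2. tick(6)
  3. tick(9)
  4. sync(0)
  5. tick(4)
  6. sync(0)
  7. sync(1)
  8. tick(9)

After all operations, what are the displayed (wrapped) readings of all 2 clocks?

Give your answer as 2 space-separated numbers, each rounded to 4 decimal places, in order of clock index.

After op 1 sync(1): ref=0.0000 raw=[0.0000 0.0000]
After op 2 tick(6): ref=6.0000 raw=[6.6000 4.8000]
After op 3 tick(9): ref=15.0000 raw=[16.5000 12.0000]
After op 4 sync(0): ref=15.0000 raw=[15.0000 12.0000]
After op 5 tick(4): ref=19.0000 raw=[19.4000 15.2000]
After op 6 sync(0): ref=19.0000 raw=[19.0000 15.2000]
After op 7 sync(1): ref=19.0000 raw=[19.0000 19.0000]
After op 8 tick(9): ref=28.0000 raw=[28.9000 26.2000]
Wrap final raw readings (mod 100): 28.9000 mod 100 = 28.9000; 26.2000 mod 100 = 26.2000

Answer: 28.9000 26.2000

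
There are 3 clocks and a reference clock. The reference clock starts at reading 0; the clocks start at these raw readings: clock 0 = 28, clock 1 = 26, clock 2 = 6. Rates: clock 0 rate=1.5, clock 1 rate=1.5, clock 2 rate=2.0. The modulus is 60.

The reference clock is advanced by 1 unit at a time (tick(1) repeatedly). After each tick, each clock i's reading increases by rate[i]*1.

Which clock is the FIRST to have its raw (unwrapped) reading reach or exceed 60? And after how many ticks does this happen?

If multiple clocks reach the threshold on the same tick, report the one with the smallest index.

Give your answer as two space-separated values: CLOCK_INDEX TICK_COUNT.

Answer: 0 22

Derivation:
clock 0: start=28, rate=1.5, needs 60-28 = 32; ticks = ceil(32/1.5) = ceil(21.3333) = 22; reading at tick 22 = 28 + 1.5*22 = 61.0000
clock 1: start=26, rate=1.5, needs 60-26 = 34; ticks = ceil(34/1.5) = ceil(22.6667) = 23; reading at tick 23 = 26 + 1.5*23 = 60.5000
clock 2: start=6, rate=2.0, needs 60-6 = 54; ticks = ceil(54/2.0) = ceil(27.0000) = 27; reading at tick 27 = 6 + 2.0*27 = 60.0000
Minimum tick count = 22; winners = [0]; smallest index = 0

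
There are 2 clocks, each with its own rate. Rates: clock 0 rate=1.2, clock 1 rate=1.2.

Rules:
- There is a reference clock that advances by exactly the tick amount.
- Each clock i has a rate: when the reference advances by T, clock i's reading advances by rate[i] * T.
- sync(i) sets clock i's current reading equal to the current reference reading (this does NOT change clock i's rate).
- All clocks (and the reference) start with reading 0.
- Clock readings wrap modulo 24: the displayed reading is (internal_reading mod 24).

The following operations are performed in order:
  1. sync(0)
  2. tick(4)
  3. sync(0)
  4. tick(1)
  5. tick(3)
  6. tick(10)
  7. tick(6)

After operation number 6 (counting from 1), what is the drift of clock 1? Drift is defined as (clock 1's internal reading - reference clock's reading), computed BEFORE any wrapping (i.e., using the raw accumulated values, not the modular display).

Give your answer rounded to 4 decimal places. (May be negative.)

After op 1 sync(0): ref=0.0000 raw=[0.0000 0.0000]
After op 2 tick(4): ref=4.0000 raw=[4.8000 4.8000]
After op 3 sync(0): ref=4.0000 raw=[4.0000 4.8000]
After op 4 tick(1): ref=5.0000 raw=[5.2000 6.0000]
After op 5 tick(3): ref=8.0000 raw=[8.8000 9.6000]
After op 6 tick(10): ref=18.0000 raw=[20.8000 21.6000]
Drift of clock 1 after op 6: 21.6000 - 18.0000 = 3.6000

Answer: 3.6000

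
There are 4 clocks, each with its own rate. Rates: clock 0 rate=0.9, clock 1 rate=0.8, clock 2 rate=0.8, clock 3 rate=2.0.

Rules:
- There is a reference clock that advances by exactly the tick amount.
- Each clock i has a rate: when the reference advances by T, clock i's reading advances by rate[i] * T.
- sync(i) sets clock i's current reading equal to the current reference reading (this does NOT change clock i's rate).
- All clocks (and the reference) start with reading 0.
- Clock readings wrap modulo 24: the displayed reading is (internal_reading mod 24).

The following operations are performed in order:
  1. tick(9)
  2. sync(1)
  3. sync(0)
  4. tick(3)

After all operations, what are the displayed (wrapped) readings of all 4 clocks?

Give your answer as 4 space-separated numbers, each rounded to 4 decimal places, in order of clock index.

After op 1 tick(9): ref=9.0000 raw=[8.1000 7.2000 7.2000 18.0000]
After op 2 sync(1): ref=9.0000 raw=[8.1000 9.0000 7.2000 18.0000]
After op 3 sync(0): ref=9.0000 raw=[9.0000 9.0000 7.2000 18.0000]
After op 4 tick(3): ref=12.0000 raw=[11.7000 11.4000 9.6000 24.0000]
Wrap final raw readings (mod 24): 11.7000 mod 24 = 11.7000; 11.4000 mod 24 = 11.4000; 9.6000 mod 24 = 9.6000; 24.0000 mod 24 = 0.0000

Answer: 11.7000 11.4000 9.6000 0.0000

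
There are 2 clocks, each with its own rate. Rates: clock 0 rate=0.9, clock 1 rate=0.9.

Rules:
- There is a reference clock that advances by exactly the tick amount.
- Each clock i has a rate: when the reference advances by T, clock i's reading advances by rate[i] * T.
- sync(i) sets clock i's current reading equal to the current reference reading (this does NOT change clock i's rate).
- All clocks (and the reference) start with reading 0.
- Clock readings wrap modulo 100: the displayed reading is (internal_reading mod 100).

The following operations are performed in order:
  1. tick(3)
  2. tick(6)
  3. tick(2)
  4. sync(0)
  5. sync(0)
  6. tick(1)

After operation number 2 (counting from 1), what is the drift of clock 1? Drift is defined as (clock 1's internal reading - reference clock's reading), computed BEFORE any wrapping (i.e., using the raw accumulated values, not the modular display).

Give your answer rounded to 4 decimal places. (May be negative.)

After op 1 tick(3): ref=3.0000 raw=[2.7000 2.7000]
After op 2 tick(6): ref=9.0000 raw=[8.1000 8.1000]
Drift of clock 1 after op 2: 8.1000 - 9.0000 = -0.9000

Answer: -0.9000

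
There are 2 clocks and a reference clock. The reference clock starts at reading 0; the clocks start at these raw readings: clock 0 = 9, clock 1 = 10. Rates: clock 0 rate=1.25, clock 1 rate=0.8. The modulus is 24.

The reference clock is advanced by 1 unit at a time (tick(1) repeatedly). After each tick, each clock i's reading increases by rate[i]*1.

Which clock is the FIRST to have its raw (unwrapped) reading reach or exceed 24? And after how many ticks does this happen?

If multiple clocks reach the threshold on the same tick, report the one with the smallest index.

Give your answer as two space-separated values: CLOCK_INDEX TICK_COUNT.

clock 0: start=9, rate=1.25, needs 24-9 = 15; ticks = ceil(15/1.25) = ceil(12.0000) = 12; reading at tick 12 = 9 + 1.25*12 = 24.0000
clock 1: start=10, rate=0.8, needs 24-10 = 14; ticks = ceil(14/0.8) = ceil(17.5000) = 18; reading at tick 18 = 10 + 0.8*18 = 24.4000
Minimum tick count = 12; winners = [0]; smallest index = 0

Answer: 0 12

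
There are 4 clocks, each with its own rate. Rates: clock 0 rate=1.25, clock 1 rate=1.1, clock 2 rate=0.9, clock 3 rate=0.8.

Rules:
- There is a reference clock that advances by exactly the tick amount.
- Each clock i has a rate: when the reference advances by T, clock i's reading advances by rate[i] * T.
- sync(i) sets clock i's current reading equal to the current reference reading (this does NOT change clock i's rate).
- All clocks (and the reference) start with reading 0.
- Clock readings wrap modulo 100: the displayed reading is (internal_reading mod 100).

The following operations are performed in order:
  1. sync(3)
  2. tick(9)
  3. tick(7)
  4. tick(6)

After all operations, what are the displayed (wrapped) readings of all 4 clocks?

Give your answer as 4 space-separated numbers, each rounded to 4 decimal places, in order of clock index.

Answer: 27.5000 24.2000 19.8000 17.6000

Derivation:
After op 1 sync(3): ref=0.0000 raw=[0.0000 0.0000 0.0000 0.0000]
After op 2 tick(9): ref=9.0000 raw=[11.2500 9.9000 8.1000 7.2000]
After op 3 tick(7): ref=16.0000 raw=[20.0000 17.6000 14.4000 12.8000]
After op 4 tick(6): ref=22.0000 raw=[27.5000 24.2000 19.8000 17.6000]
Wrap final raw readings (mod 100): 27.5000 mod 100 = 27.5000; 24.2000 mod 100 = 24.2000; 19.8000 mod 100 = 19.8000; 17.6000 mod 100 = 17.6000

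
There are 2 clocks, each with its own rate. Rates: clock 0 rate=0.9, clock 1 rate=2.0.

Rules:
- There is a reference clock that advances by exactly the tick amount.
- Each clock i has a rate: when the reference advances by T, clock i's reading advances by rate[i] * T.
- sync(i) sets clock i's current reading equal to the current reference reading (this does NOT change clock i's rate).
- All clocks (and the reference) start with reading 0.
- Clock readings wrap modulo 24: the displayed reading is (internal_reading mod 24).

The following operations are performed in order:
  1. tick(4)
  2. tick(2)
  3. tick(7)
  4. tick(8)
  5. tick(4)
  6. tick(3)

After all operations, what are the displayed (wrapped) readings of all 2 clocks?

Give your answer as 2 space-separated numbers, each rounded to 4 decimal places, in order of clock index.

Answer: 1.2000 8.0000

Derivation:
After op 1 tick(4): ref=4.0000 raw=[3.6000 8.0000]
After op 2 tick(2): ref=6.0000 raw=[5.4000 12.0000]
After op 3 tick(7): ref=13.0000 raw=[11.7000 26.0000]
After op 4 tick(8): ref=21.0000 raw=[18.9000 42.0000]
After op 5 tick(4): ref=25.0000 raw=[22.5000 50.0000]
After op 6 tick(3): ref=28.0000 raw=[25.2000 56.0000]
Wrap final raw readings (mod 24): 25.2000 mod 24 = 1.2000; 56.0000 mod 24 = 8.0000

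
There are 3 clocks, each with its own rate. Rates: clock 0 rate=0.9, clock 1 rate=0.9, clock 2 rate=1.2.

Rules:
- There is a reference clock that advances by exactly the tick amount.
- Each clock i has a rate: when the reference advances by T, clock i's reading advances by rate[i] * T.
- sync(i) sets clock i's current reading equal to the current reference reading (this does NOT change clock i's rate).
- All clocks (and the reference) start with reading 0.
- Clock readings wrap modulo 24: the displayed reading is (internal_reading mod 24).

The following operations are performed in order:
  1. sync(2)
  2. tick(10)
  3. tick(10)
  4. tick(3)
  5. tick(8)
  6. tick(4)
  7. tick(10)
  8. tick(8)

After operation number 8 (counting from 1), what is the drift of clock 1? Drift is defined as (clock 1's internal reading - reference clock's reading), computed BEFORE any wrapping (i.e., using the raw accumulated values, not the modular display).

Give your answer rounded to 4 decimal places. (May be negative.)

After op 1 sync(2): ref=0.0000 raw=[0.0000 0.0000 0.0000]
After op 2 tick(10): ref=10.0000 raw=[9.0000 9.0000 12.0000]
After op 3 tick(10): ref=20.0000 raw=[18.0000 18.0000 24.0000]
After op 4 tick(3): ref=23.0000 raw=[20.7000 20.7000 27.6000]
After op 5 tick(8): ref=31.0000 raw=[27.9000 27.9000 37.2000]
After op 6 tick(4): ref=35.0000 raw=[31.5000 31.5000 42.0000]
After op 7 tick(10): ref=45.0000 raw=[40.5000 40.5000 54.0000]
After op 8 tick(8): ref=53.0000 raw=[47.7000 47.7000 63.6000]
Drift of clock 1 after op 8: 47.7000 - 53.0000 = -5.3000

Answer: -5.3000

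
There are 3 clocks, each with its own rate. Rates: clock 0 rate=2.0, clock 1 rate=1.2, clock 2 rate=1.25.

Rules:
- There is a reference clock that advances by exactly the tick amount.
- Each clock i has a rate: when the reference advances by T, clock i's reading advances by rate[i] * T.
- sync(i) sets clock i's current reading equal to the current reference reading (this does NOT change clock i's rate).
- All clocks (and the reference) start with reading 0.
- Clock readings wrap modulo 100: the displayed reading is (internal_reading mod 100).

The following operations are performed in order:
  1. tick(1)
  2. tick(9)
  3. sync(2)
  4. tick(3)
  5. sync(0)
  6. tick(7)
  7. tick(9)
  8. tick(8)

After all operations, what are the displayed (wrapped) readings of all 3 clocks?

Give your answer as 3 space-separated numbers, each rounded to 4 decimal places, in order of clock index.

Answer: 61.0000 44.4000 43.7500

Derivation:
After op 1 tick(1): ref=1.0000 raw=[2.0000 1.2000 1.2500]
After op 2 tick(9): ref=10.0000 raw=[20.0000 12.0000 12.5000]
After op 3 sync(2): ref=10.0000 raw=[20.0000 12.0000 10.0000]
After op 4 tick(3): ref=13.0000 raw=[26.0000 15.6000 13.7500]
After op 5 sync(0): ref=13.0000 raw=[13.0000 15.6000 13.7500]
After op 6 tick(7): ref=20.0000 raw=[27.0000 24.0000 22.5000]
After op 7 tick(9): ref=29.0000 raw=[45.0000 34.8000 33.7500]
After op 8 tick(8): ref=37.0000 raw=[61.0000 44.4000 43.7500]
Wrap final raw readings (mod 100): 61.0000 mod 100 = 61.0000; 44.4000 mod 100 = 44.4000; 43.7500 mod 100 = 43.7500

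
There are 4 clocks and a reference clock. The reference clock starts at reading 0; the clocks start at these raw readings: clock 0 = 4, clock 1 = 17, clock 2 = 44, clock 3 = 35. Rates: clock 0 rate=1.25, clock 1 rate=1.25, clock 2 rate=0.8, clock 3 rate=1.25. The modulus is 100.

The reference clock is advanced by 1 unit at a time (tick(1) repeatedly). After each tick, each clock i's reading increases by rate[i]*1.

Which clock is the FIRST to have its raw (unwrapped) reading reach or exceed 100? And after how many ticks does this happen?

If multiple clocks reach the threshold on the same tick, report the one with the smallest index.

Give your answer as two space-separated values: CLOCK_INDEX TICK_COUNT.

clock 0: start=4, rate=1.25, needs 100-4 = 96; ticks = ceil(96/1.25) = ceil(76.8000) = 77; reading at tick 77 = 4 + 1.25*77 = 100.2500
clock 1: start=17, rate=1.25, needs 100-17 = 83; ticks = ceil(83/1.25) = ceil(66.4000) = 67; reading at tick 67 = 17 + 1.25*67 = 100.7500
clock 2: start=44, rate=0.8, needs 100-44 = 56; ticks = ceil(56/0.8) = ceil(70.0000) = 70; reading at tick 70 = 44 + 0.8*70 = 100.0000
clock 3: start=35, rate=1.25, needs 100-35 = 65; ticks = ceil(65/1.25) = ceil(52.0000) = 52; reading at tick 52 = 35 + 1.25*52 = 100.0000
Minimum tick count = 52; winners = [3]; smallest index = 3

Answer: 3 52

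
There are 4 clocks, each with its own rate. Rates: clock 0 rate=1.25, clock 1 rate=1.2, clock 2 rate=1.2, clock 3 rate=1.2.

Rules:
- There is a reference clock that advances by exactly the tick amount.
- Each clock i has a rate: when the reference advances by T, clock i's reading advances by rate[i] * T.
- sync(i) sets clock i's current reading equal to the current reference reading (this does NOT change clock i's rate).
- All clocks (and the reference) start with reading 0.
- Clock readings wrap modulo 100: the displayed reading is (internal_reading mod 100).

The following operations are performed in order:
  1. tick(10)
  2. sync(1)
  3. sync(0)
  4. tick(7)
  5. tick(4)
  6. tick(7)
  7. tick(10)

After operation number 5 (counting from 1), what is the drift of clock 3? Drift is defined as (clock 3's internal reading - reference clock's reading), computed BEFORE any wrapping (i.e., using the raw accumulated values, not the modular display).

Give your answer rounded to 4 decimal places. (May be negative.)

Answer: 4.2000

Derivation:
After op 1 tick(10): ref=10.0000 raw=[12.5000 12.0000 12.0000 12.0000]
After op 2 sync(1): ref=10.0000 raw=[12.5000 10.0000 12.0000 12.0000]
After op 3 sync(0): ref=10.0000 raw=[10.0000 10.0000 12.0000 12.0000]
After op 4 tick(7): ref=17.0000 raw=[18.7500 18.4000 20.4000 20.4000]
After op 5 tick(4): ref=21.0000 raw=[23.7500 23.2000 25.2000 25.2000]
Drift of clock 3 after op 5: 25.2000 - 21.0000 = 4.2000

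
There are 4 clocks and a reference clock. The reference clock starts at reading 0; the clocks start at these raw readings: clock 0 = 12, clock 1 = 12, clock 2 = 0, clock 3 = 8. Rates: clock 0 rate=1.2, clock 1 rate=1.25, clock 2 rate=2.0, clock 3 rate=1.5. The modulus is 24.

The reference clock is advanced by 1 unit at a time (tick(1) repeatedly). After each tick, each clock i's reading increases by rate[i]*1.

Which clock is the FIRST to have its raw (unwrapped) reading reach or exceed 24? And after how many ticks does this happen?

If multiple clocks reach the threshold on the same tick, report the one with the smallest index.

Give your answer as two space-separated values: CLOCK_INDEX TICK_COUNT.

Answer: 0 10

Derivation:
clock 0: start=12, rate=1.2, needs 24-12 = 12; ticks = ceil(12/1.2) = ceil(10.0000) = 10; reading at tick 10 = 12 + 1.2*10 = 24.0000
clock 1: start=12, rate=1.25, needs 24-12 = 12; ticks = ceil(12/1.25) = ceil(9.6000) = 10; reading at tick 10 = 12 + 1.25*10 = 24.5000
clock 2: start=0, rate=2.0, needs 24-0 = 24; ticks = ceil(24/2.0) = ceil(12.0000) = 12; reading at tick 12 = 0 + 2.0*12 = 24.0000
clock 3: start=8, rate=1.5, needs 24-8 = 16; ticks = ceil(16/1.5) = ceil(10.6667) = 11; reading at tick 11 = 8 + 1.5*11 = 24.5000
Minimum tick count = 10; winners = [0, 1]; smallest index = 0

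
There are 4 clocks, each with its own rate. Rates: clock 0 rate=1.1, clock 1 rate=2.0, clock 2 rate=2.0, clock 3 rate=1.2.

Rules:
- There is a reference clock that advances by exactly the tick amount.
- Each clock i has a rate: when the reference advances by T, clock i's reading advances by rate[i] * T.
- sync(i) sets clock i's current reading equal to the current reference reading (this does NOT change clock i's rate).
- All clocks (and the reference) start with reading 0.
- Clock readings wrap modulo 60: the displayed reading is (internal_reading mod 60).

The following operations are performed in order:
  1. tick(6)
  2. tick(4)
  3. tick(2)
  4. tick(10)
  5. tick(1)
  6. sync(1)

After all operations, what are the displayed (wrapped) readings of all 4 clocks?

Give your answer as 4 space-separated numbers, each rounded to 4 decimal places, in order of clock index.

Answer: 25.3000 23.0000 46.0000 27.6000

Derivation:
After op 1 tick(6): ref=6.0000 raw=[6.6000 12.0000 12.0000 7.2000]
After op 2 tick(4): ref=10.0000 raw=[11.0000 20.0000 20.0000 12.0000]
After op 3 tick(2): ref=12.0000 raw=[13.2000 24.0000 24.0000 14.4000]
After op 4 tick(10): ref=22.0000 raw=[24.2000 44.0000 44.0000 26.4000]
After op 5 tick(1): ref=23.0000 raw=[25.3000 46.0000 46.0000 27.6000]
After op 6 sync(1): ref=23.0000 raw=[25.3000 23.0000 46.0000 27.6000]
Wrap final raw readings (mod 60): 25.3000 mod 60 = 25.3000; 23.0000 mod 60 = 23.0000; 46.0000 mod 60 = 46.0000; 27.6000 mod 60 = 27.6000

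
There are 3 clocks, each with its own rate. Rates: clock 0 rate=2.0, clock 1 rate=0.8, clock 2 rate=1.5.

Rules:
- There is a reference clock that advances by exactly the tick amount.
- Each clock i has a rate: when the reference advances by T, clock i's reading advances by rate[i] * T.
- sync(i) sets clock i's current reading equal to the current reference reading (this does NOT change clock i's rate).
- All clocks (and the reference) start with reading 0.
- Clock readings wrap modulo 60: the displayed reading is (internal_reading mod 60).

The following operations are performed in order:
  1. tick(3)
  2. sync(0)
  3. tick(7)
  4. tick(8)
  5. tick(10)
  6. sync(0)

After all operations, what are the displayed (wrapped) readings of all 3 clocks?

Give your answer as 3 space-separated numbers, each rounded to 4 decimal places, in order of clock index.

After op 1 tick(3): ref=3.0000 raw=[6.0000 2.4000 4.5000]
After op 2 sync(0): ref=3.0000 raw=[3.0000 2.4000 4.5000]
After op 3 tick(7): ref=10.0000 raw=[17.0000 8.0000 15.0000]
After op 4 tick(8): ref=18.0000 raw=[33.0000 14.4000 27.0000]
After op 5 tick(10): ref=28.0000 raw=[53.0000 22.4000 42.0000]
After op 6 sync(0): ref=28.0000 raw=[28.0000 22.4000 42.0000]
Wrap final raw readings (mod 60): 28.0000 mod 60 = 28.0000; 22.4000 mod 60 = 22.4000; 42.0000 mod 60 = 42.0000

Answer: 28.0000 22.4000 42.0000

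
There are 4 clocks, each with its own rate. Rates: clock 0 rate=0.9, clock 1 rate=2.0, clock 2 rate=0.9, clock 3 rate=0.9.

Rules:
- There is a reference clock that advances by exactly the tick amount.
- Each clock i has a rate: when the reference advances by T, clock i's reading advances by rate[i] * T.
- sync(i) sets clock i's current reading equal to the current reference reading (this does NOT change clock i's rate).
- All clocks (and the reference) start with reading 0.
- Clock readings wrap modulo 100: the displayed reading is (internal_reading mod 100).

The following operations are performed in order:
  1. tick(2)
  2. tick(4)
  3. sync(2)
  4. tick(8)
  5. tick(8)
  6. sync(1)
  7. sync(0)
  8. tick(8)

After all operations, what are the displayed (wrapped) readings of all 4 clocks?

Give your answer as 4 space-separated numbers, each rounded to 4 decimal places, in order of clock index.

After op 1 tick(2): ref=2.0000 raw=[1.8000 4.0000 1.8000 1.8000]
After op 2 tick(4): ref=6.0000 raw=[5.4000 12.0000 5.4000 5.4000]
After op 3 sync(2): ref=6.0000 raw=[5.4000 12.0000 6.0000 5.4000]
After op 4 tick(8): ref=14.0000 raw=[12.6000 28.0000 13.2000 12.6000]
After op 5 tick(8): ref=22.0000 raw=[19.8000 44.0000 20.4000 19.8000]
After op 6 sync(1): ref=22.0000 raw=[19.8000 22.0000 20.4000 19.8000]
After op 7 sync(0): ref=22.0000 raw=[22.0000 22.0000 20.4000 19.8000]
After op 8 tick(8): ref=30.0000 raw=[29.2000 38.0000 27.6000 27.0000]
Wrap final raw readings (mod 100): 29.2000 mod 100 = 29.2000; 38.0000 mod 100 = 38.0000; 27.6000 mod 100 = 27.6000; 27.0000 mod 100 = 27.0000

Answer: 29.2000 38.0000 27.6000 27.0000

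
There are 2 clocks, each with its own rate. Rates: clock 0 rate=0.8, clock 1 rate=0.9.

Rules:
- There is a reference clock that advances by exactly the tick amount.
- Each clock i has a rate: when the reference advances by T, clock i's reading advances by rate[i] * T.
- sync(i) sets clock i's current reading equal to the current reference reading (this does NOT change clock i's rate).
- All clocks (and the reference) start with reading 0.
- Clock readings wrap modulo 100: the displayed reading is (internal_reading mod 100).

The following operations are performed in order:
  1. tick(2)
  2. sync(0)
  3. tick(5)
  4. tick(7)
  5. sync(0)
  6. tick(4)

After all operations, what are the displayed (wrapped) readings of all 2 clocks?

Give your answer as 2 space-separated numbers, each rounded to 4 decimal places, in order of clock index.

After op 1 tick(2): ref=2.0000 raw=[1.6000 1.8000]
After op 2 sync(0): ref=2.0000 raw=[2.0000 1.8000]
After op 3 tick(5): ref=7.0000 raw=[6.0000 6.3000]
After op 4 tick(7): ref=14.0000 raw=[11.6000 12.6000]
After op 5 sync(0): ref=14.0000 raw=[14.0000 12.6000]
After op 6 tick(4): ref=18.0000 raw=[17.2000 16.2000]
Wrap final raw readings (mod 100): 17.2000 mod 100 = 17.2000; 16.2000 mod 100 = 16.2000

Answer: 17.2000 16.2000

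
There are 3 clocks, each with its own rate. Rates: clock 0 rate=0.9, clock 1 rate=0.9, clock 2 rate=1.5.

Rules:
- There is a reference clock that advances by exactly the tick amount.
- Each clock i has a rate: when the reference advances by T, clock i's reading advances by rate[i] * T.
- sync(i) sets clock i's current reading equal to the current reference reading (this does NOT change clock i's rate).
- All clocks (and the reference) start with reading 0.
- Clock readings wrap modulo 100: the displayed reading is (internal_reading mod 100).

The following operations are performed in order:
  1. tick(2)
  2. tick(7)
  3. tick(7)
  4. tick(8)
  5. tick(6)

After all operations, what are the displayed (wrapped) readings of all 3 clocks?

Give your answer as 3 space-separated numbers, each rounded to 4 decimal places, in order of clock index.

After op 1 tick(2): ref=2.0000 raw=[1.8000 1.8000 3.0000]
After op 2 tick(7): ref=9.0000 raw=[8.1000 8.1000 13.5000]
After op 3 tick(7): ref=16.0000 raw=[14.4000 14.4000 24.0000]
After op 4 tick(8): ref=24.0000 raw=[21.6000 21.6000 36.0000]
After op 5 tick(6): ref=30.0000 raw=[27.0000 27.0000 45.0000]
Wrap final raw readings (mod 100): 27.0000 mod 100 = 27.0000; 27.0000 mod 100 = 27.0000; 45.0000 mod 100 = 45.0000

Answer: 27.0000 27.0000 45.0000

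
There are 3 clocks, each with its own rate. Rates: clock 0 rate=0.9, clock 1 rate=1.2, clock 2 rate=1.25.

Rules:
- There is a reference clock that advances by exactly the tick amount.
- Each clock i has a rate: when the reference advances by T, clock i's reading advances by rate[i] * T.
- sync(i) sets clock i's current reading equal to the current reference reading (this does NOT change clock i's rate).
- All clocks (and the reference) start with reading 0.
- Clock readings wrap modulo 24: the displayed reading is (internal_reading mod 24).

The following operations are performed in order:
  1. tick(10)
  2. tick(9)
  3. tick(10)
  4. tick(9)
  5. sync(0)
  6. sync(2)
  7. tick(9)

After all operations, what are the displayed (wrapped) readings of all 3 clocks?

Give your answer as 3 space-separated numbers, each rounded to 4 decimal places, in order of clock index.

Answer: 22.1000 8.4000 1.2500

Derivation:
After op 1 tick(10): ref=10.0000 raw=[9.0000 12.0000 12.5000]
After op 2 tick(9): ref=19.0000 raw=[17.1000 22.8000 23.7500]
After op 3 tick(10): ref=29.0000 raw=[26.1000 34.8000 36.2500]
After op 4 tick(9): ref=38.0000 raw=[34.2000 45.6000 47.5000]
After op 5 sync(0): ref=38.0000 raw=[38.0000 45.6000 47.5000]
After op 6 sync(2): ref=38.0000 raw=[38.0000 45.6000 38.0000]
After op 7 tick(9): ref=47.0000 raw=[46.1000 56.4000 49.2500]
Wrap final raw readings (mod 24): 46.1000 mod 24 = 22.1000; 56.4000 mod 24 = 8.4000; 49.2500 mod 24 = 1.2500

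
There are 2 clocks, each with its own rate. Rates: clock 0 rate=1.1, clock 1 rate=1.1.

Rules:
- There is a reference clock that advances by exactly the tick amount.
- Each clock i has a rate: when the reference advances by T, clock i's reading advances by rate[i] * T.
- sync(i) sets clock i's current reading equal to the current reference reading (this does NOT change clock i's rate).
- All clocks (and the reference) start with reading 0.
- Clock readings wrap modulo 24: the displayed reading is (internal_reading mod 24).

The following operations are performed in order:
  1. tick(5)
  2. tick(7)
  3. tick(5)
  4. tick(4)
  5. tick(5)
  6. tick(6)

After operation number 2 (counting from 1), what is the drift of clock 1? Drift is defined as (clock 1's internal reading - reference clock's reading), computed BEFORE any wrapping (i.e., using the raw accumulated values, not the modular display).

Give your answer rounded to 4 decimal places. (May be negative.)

Answer: 1.2000

Derivation:
After op 1 tick(5): ref=5.0000 raw=[5.5000 5.5000]
After op 2 tick(7): ref=12.0000 raw=[13.2000 13.2000]
Drift of clock 1 after op 2: 13.2000 - 12.0000 = 1.2000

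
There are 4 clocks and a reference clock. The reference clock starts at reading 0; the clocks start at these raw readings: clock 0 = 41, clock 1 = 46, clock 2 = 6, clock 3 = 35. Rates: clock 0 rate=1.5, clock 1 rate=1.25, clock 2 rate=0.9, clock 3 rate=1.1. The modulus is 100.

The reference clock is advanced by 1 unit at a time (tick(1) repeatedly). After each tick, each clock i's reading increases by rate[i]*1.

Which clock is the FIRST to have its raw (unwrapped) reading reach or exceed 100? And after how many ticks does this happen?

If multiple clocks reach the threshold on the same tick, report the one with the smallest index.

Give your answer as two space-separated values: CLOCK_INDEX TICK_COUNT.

Answer: 0 40

Derivation:
clock 0: start=41, rate=1.5, needs 100-41 = 59; ticks = ceil(59/1.5) = ceil(39.3333) = 40; reading at tick 40 = 41 + 1.5*40 = 101.0000
clock 1: start=46, rate=1.25, needs 100-46 = 54; ticks = ceil(54/1.25) = ceil(43.2000) = 44; reading at tick 44 = 46 + 1.25*44 = 101.0000
clock 2: start=6, rate=0.9, needs 100-6 = 94; ticks = ceil(94/0.9) = ceil(104.4444) = 105; reading at tick 105 = 6 + 0.9*105 = 100.5000
clock 3: start=35, rate=1.1, needs 100-35 = 65; ticks = ceil(65/1.1) = ceil(59.0909) = 60; reading at tick 60 = 35 + 1.1*60 = 101.0000
Minimum tick count = 40; winners = [0]; smallest index = 0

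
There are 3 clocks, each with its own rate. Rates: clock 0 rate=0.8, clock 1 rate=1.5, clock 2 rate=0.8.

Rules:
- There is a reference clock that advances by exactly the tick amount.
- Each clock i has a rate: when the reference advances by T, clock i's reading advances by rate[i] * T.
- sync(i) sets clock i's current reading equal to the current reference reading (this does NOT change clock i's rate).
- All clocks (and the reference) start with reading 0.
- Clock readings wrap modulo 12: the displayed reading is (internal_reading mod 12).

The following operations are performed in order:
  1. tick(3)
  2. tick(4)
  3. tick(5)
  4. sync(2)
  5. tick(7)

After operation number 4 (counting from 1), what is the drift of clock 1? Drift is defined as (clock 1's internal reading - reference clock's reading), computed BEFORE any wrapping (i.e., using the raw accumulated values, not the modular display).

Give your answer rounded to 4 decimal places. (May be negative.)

After op 1 tick(3): ref=3.0000 raw=[2.4000 4.5000 2.4000]
After op 2 tick(4): ref=7.0000 raw=[5.6000 10.5000 5.6000]
After op 3 tick(5): ref=12.0000 raw=[9.6000 18.0000 9.6000]
After op 4 sync(2): ref=12.0000 raw=[9.6000 18.0000 12.0000]
Drift of clock 1 after op 4: 18.0000 - 12.0000 = 6.0000

Answer: 6.0000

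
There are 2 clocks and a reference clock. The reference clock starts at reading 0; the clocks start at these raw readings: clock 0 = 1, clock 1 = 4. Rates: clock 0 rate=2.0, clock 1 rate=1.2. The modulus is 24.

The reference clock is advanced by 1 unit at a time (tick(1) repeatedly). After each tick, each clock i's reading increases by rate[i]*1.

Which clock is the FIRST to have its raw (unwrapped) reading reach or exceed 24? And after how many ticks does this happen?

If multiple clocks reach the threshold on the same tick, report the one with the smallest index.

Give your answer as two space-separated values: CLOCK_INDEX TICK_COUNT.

Answer: 0 12

Derivation:
clock 0: start=1, rate=2.0, needs 24-1 = 23; ticks = ceil(23/2.0) = ceil(11.5000) = 12; reading at tick 12 = 1 + 2.0*12 = 25.0000
clock 1: start=4, rate=1.2, needs 24-4 = 20; ticks = ceil(20/1.2) = ceil(16.6667) = 17; reading at tick 17 = 4 + 1.2*17 = 24.4000
Minimum tick count = 12; winners = [0]; smallest index = 0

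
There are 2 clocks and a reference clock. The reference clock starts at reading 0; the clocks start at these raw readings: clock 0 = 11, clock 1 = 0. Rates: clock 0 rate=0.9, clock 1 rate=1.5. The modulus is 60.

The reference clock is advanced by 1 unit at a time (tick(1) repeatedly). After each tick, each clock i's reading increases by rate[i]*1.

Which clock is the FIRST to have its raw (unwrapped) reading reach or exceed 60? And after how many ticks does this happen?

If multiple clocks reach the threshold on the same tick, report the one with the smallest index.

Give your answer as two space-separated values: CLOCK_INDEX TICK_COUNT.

clock 0: start=11, rate=0.9, needs 60-11 = 49; ticks = ceil(49/0.9) = ceil(54.4444) = 55; reading at tick 55 = 11 + 0.9*55 = 60.5000
clock 1: start=0, rate=1.5, needs 60-0 = 60; ticks = ceil(60/1.5) = ceil(40.0000) = 40; reading at tick 40 = 0 + 1.5*40 = 60.0000
Minimum tick count = 40; winners = [1]; smallest index = 1

Answer: 1 40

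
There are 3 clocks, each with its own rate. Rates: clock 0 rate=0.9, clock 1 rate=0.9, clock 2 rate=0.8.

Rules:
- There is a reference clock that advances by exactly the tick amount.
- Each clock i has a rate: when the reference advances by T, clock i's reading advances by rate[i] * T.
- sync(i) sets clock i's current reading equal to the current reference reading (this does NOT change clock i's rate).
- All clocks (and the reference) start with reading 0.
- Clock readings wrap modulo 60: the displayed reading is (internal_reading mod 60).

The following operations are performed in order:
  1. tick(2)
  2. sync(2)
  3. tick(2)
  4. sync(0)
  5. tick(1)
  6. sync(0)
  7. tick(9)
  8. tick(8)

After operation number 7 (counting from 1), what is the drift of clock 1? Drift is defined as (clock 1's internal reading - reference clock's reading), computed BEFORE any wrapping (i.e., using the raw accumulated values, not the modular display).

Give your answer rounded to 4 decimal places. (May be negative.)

After op 1 tick(2): ref=2.0000 raw=[1.8000 1.8000 1.6000]
After op 2 sync(2): ref=2.0000 raw=[1.8000 1.8000 2.0000]
After op 3 tick(2): ref=4.0000 raw=[3.6000 3.6000 3.6000]
After op 4 sync(0): ref=4.0000 raw=[4.0000 3.6000 3.6000]
After op 5 tick(1): ref=5.0000 raw=[4.9000 4.5000 4.4000]
After op 6 sync(0): ref=5.0000 raw=[5.0000 4.5000 4.4000]
After op 7 tick(9): ref=14.0000 raw=[13.1000 12.6000 11.6000]
Drift of clock 1 after op 7: 12.6000 - 14.0000 = -1.4000

Answer: -1.4000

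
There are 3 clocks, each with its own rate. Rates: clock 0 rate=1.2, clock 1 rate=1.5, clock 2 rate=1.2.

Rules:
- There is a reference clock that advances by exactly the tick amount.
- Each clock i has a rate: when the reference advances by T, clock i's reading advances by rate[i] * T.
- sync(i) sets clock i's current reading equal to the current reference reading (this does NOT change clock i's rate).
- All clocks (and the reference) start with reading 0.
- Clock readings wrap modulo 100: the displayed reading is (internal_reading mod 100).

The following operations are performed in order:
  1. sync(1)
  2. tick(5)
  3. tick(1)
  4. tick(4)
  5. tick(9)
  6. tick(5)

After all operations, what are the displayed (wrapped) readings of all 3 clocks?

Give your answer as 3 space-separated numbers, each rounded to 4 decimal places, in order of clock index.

Answer: 28.8000 36.0000 28.8000

Derivation:
After op 1 sync(1): ref=0.0000 raw=[0.0000 0.0000 0.0000]
After op 2 tick(5): ref=5.0000 raw=[6.0000 7.5000 6.0000]
After op 3 tick(1): ref=6.0000 raw=[7.2000 9.0000 7.2000]
After op 4 tick(4): ref=10.0000 raw=[12.0000 15.0000 12.0000]
After op 5 tick(9): ref=19.0000 raw=[22.8000 28.5000 22.8000]
After op 6 tick(5): ref=24.0000 raw=[28.8000 36.0000 28.8000]
Wrap final raw readings (mod 100): 28.8000 mod 100 = 28.8000; 36.0000 mod 100 = 36.0000; 28.8000 mod 100 = 28.8000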